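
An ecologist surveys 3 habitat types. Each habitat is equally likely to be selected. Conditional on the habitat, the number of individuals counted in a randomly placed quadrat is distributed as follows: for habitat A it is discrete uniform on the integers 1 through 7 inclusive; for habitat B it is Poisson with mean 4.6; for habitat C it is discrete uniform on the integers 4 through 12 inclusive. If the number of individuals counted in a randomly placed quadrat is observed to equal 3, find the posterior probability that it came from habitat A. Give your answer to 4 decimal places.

0.4670

Likelihoods P(X=3 | ·): A: 0.142857; B: 0.163068; C: 0.
Posterior ∝ prior × likelihood. Numerator for A: 0.333333·0.142857 = 0.047619.
Normalizing constant: 0.333333·0.142857 + 0.333333·0.163068 + 0.333333·0 = 0.101975.
P(A | observation) = 0.047619 / 0.101975 = 0.466968.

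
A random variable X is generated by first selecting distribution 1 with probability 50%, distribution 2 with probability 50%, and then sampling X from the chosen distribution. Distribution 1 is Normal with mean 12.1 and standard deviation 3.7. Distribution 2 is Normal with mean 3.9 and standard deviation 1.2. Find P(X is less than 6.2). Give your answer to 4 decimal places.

Conditional on each component, P(X < 6.2): 1: 0.0554015; 2: 0.97236.
By total probability, P(X < 6.2) = 0.5·0.0554015 + 0.5·0.97236 = 0.513881.

0.5139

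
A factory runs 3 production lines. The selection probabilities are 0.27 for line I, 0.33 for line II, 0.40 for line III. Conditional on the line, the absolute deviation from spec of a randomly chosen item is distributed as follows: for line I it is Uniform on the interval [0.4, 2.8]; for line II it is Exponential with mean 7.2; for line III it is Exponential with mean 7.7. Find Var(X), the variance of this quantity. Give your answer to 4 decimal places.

Per component, I: μ=1.6, E[X²]=3.04; II: μ=7.2, E[X²]=103.68; III: μ=7.7, E[X²]=118.58.
E[X] = 0.27·1.6 + 0.33·7.2 + 0.4·7.7 = 5.888.
E[X²] = 0.27·3.04 + 0.33·103.68 + 0.4·118.58 = 82.4672.
Var(X) = E[X²] − (E[X])² = 82.4672 − 34.6685 = 47.7987.

47.7987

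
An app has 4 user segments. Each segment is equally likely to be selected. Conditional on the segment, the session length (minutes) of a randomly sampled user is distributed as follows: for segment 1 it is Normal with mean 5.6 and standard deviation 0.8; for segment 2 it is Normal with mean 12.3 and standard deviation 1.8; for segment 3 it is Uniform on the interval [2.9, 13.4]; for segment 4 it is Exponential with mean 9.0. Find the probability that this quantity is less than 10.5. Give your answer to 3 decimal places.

0.643

Conditional on each segment, P(X < 10.5): 1: 1; 2: 0.158655; 3: 0.72381; 4: 0.688597.
By total probability, P(X < 10.5) = 0.25·1 + 0.25·0.158655 + 0.25·0.72381 + 0.25·0.688597 = 0.642765.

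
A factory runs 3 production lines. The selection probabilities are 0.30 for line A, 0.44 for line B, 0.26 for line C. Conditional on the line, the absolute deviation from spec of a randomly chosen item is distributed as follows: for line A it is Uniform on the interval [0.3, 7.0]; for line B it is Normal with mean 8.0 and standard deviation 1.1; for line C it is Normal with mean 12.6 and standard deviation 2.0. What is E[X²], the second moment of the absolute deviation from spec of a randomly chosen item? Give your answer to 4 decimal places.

For each component E[X²] = Var + (mean)², giving A: 17.0633; B: 65.21; C: 162.76.
Overall E[X²] = 0.3·17.0633 + 0.44·65.21 + 0.26·162.76 = 76.129.

76.1290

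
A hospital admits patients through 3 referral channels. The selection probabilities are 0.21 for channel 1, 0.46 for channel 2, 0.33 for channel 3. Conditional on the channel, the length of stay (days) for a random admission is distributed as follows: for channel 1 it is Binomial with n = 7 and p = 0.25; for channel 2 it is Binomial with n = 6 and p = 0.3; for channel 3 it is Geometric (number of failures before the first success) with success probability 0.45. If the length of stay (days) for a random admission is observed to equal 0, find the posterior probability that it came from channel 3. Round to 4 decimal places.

0.6438

Likelihoods P(X=0 | ·): 1: 0.133484; 2: 0.117649; 3: 0.45.
Posterior ∝ prior × likelihood. Numerator for 3: 0.33·0.45 = 0.1485.
Normalizing constant: 0.21·0.133484 + 0.46·0.117649 + 0.33·0.45 = 0.23065.
P(3 | observation) = 0.1485 / 0.23065 = 0.643832.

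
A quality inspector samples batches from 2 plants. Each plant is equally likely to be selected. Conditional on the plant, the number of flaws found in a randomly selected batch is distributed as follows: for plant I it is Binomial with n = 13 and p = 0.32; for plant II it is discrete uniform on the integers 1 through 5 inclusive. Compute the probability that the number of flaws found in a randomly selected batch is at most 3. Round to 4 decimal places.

0.4801

Conditional on each plant, P(X ≤ 3): I: 0.360233; II: 0.6.
By total probability, P(X ≤ 3) = 0.5·0.360233 + 0.5·0.6 = 0.480116.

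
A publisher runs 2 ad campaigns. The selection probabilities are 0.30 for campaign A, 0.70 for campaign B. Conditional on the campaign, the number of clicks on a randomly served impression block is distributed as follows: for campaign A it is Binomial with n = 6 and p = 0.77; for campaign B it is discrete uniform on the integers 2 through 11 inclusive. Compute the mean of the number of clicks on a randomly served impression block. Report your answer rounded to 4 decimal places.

5.9360

Component means — A: 4.62; B: 6.5.
E[X] = 0.3·4.62 + 0.7·6.5 = 5.936.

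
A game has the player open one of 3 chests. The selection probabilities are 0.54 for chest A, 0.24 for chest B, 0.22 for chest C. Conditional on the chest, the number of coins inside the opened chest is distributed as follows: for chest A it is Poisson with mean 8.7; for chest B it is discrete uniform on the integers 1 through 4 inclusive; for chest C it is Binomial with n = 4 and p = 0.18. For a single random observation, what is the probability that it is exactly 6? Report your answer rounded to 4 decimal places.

Conditional on each chest, P(X = 6): A: 0.100328; B: 0; C: 0.
By total probability, P(X = 6) = 0.54·0.100328 + 0.24·0 + 0.22·0 = 0.054177.

0.0542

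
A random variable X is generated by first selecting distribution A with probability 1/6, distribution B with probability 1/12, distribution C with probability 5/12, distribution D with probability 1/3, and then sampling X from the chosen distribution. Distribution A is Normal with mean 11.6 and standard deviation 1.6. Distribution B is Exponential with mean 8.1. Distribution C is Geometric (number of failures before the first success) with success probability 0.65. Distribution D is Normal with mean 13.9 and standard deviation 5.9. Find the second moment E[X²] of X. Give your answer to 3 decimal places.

110.261

For each component E[X²] = Var + (mean)², giving A: 137.12; B: 131.22; C: 1.11834; D: 228.02.
Overall E[X²] = 0.166667·137.12 + 0.0833333·131.22 + 0.416667·1.11834 + 0.333333·228.02 = 110.261.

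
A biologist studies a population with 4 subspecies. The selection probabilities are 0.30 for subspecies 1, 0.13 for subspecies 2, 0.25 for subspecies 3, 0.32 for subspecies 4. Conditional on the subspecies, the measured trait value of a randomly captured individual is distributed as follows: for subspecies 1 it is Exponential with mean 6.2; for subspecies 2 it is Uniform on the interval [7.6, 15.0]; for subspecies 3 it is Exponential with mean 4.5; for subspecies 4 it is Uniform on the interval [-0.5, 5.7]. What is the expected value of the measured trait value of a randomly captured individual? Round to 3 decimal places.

Component means — 1: 6.2; 2: 11.3; 3: 4.5; 4: 2.6.
E[X] = 0.3·6.2 + 0.13·11.3 + 0.25·4.5 + 0.32·2.6 = 5.286.

5.286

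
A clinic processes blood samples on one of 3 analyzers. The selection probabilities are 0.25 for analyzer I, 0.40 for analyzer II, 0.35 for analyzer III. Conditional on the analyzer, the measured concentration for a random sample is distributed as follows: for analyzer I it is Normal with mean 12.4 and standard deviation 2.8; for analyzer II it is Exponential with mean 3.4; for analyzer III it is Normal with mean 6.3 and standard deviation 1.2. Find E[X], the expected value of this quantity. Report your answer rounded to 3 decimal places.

Component means — I: 12.4; II: 3.4; III: 6.3.
E[X] = 0.25·12.4 + 0.4·3.4 + 0.35·6.3 = 6.665.

6.665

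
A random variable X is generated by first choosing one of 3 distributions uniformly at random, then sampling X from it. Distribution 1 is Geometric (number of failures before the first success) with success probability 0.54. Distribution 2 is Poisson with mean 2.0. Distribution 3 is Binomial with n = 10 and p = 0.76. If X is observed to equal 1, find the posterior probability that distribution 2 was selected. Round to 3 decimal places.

0.521

Likelihoods P(X=1 | ·): 1: 0.2484; 2: 0.270671; 3: 2.00777e-05.
Posterior ∝ prior × likelihood. Numerator for 2: 0.333333·0.270671 = 0.0902235.
Normalizing constant: 0.333333·0.2484 + 0.333333·0.270671 + 0.333333·2.00777e-05 = 0.17303.
P(2 | observation) = 0.0902235 / 0.17303 = 0.521432.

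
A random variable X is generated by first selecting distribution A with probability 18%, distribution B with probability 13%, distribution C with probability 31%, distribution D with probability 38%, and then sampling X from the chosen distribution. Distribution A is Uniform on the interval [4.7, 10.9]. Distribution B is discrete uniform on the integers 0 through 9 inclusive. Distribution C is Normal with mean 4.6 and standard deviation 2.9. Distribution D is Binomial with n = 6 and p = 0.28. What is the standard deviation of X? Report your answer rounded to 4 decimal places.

Per component, A: μ=7.8, E[X²]=64.0433; B: μ=4.5, E[X²]=28.5; C: μ=4.6, E[X²]=29.57; D: μ=1.68, E[X²]=4.032.
E[X] = 0.18·7.8 + 0.13·4.5 + 0.31·4.6 + 0.38·1.68 = 4.0534.
E[X²] = 0.18·64.0433 + 0.13·28.5 + 0.31·29.57 + 0.38·4.032 = 25.9317.
Var(X) = E[X²] − (E[X])² = 25.9317 − 16.4301 = 9.50161.
SD(X) = √9.50161 = 3.08247.

3.0825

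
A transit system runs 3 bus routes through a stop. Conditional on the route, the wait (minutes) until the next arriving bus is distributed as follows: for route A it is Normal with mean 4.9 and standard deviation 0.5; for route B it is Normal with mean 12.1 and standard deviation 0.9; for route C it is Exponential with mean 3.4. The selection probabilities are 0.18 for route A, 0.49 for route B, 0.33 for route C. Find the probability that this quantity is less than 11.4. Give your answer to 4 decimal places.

0.6054

Conditional on each route, P(X < 11.4): A: 1; B: 0.21835; C: 0.965019.
By total probability, P(X < 11.4) = 0.18·1 + 0.49·0.21835 + 0.33·0.965019 = 0.605448.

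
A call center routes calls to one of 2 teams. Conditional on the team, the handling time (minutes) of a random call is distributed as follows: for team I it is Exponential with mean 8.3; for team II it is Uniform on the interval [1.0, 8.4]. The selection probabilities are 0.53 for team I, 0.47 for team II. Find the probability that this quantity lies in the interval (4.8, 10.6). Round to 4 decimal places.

0.3781

Conditional on each team, P(4.8 < X < 10.6): I: 0.282001; II: 0.486486.
By total probability, P(4.8 < X < 10.6) = 0.53·0.282001 + 0.47·0.486486 = 0.378109.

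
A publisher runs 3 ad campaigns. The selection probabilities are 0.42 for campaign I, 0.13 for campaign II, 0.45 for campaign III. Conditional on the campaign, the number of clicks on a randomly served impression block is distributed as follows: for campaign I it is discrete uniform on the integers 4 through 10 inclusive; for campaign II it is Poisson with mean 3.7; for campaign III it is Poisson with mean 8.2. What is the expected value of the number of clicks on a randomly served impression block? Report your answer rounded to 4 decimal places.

7.1110

Component means — I: 7; II: 3.7; III: 8.2.
E[X] = 0.42·7 + 0.13·3.7 + 0.45·8.2 = 7.111.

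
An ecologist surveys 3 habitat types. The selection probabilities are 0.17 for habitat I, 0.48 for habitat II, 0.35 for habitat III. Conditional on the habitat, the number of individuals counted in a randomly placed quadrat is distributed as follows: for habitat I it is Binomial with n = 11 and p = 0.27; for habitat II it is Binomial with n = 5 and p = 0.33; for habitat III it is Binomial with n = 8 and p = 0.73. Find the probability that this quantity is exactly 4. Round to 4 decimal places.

Conditional on each habitat, P(X = 4): I: 0.193744; II: 0.0397284; III: 0.105644.
By total probability, P(X = 4) = 0.17·0.193744 + 0.48·0.0397284 + 0.35·0.105644 = 0.0889815.

0.0890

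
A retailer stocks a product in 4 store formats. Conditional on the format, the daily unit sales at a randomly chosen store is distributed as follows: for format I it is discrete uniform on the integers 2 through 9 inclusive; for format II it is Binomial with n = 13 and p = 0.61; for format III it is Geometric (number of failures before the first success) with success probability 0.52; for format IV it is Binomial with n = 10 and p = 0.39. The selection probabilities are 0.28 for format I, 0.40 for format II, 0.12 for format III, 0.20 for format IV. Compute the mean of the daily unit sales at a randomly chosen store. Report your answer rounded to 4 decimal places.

Component means — I: 5.5; II: 7.93; III: 0.923077; IV: 3.9.
E[X] = 0.28·5.5 + 0.4·7.93 + 0.12·0.923077 + 0.2·3.9 = 5.60277.

5.6028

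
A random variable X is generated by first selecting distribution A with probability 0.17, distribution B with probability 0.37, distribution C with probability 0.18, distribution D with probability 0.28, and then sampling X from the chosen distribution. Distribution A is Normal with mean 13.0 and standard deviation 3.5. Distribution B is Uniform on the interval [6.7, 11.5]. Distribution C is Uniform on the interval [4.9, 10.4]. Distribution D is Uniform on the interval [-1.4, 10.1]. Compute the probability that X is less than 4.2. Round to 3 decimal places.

0.137

Conditional on each component, P(X < 4.2): A: 0.00596369; B: 0; C: 0; D: 0.486957.
By total probability, P(X < 4.2) = 0.17·0.00596369 + 0.37·0 + 0.18·0 + 0.28·0.486957 = 0.137362.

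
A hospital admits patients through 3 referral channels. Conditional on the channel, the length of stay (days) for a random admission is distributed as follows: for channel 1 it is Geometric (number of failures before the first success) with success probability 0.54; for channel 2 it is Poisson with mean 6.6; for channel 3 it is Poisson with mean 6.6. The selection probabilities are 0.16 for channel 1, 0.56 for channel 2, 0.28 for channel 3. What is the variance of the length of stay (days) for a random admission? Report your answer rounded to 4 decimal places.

10.2371

Per component, 1: μ=0.851852, E[X²]=2.30316; 2: μ=6.6, E[X²]=50.16; 3: μ=6.6, E[X²]=50.16.
E[X] = 0.16·0.851852 + 0.56·6.6 + 0.28·6.6 = 5.6803.
E[X²] = 0.16·2.30316 + 0.56·50.16 + 0.28·50.16 = 42.5029.
Var(X) = E[X²] − (E[X])² = 42.5029 − 32.2658 = 10.2371.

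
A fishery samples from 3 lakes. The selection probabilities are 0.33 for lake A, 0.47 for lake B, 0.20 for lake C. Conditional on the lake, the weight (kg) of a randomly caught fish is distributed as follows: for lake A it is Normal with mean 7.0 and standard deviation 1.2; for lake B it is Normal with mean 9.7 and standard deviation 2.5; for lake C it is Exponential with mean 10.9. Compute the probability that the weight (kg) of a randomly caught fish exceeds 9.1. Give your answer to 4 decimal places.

0.3796

Conditional on each lake, P(X > 9.1): A: 0.0400592; B: 0.594835; C: 0.433934.
By total probability, P(X > 9.1) = 0.33·0.0400592 + 0.47·0.594835 + 0.2·0.433934 = 0.379579.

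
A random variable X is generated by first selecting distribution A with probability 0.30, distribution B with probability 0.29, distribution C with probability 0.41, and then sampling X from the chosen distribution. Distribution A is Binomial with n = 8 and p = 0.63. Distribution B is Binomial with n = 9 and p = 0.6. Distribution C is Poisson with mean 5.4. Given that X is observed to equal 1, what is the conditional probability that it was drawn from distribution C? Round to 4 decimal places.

Likelihoods P(X=1 | ·): A: 0.00478457; B: 0.00353894; C: 0.0243895.
Posterior ∝ prior × likelihood. Numerator for C: 0.41·0.0243895 = 0.00999971.
Normalizing constant: 0.3·0.00478457 + 0.29·0.00353894 + 0.41·0.0243895 = 0.0124614.
P(C | observation) = 0.00999971 / 0.0124614 = 0.802456.

0.8025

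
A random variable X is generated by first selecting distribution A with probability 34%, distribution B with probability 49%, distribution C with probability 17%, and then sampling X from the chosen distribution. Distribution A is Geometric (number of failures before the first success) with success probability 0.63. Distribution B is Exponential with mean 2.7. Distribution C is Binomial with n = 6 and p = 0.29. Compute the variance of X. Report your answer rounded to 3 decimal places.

4.996

Per component, A: μ=0.587302, E[X²]=1.27715; B: μ=2.7, E[X²]=14.58; C: μ=1.74, E[X²]=4.263.
E[X] = 0.34·0.587302 + 0.49·2.7 + 0.17·1.74 = 1.81848.
E[X²] = 0.34·1.27715 + 0.49·14.58 + 0.17·4.263 = 8.30314.
Var(X) = E[X²] − (E[X])² = 8.30314 − 3.30688 = 4.99626.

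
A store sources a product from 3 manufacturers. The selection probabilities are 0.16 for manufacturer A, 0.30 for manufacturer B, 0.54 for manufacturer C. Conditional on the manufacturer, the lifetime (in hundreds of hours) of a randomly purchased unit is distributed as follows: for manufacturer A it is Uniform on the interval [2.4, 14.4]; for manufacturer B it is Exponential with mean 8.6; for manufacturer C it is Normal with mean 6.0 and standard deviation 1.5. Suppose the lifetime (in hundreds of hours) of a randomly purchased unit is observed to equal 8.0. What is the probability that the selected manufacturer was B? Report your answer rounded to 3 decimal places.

Likelihoods f(8.0 | ·): A: 0.0833333; B: 0.0458677; C: 0.10934.
Posterior ∝ prior × likelihood. Numerator for B: 0.3·0.0458677 = 0.0137603.
Normalizing constant: 0.16·0.0833333 + 0.3·0.0458677 + 0.54·0.10934 = 0.0861373.
P(B | observation) = 0.0137603 / 0.0861373 = 0.159749.

0.160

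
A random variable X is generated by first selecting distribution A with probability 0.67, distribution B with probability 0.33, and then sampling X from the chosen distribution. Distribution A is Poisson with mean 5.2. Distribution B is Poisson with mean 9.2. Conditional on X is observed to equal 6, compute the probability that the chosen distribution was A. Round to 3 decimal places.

0.783

Likelihoods P(X=6 | ·): A: 0.15148; B: 0.0850913.
Posterior ∝ prior × likelihood. Numerator for A: 0.67·0.15148 = 0.101492.
Normalizing constant: 0.67·0.15148 + 0.33·0.0850913 = 0.129572.
P(A | observation) = 0.101492 / 0.129572 = 0.783285.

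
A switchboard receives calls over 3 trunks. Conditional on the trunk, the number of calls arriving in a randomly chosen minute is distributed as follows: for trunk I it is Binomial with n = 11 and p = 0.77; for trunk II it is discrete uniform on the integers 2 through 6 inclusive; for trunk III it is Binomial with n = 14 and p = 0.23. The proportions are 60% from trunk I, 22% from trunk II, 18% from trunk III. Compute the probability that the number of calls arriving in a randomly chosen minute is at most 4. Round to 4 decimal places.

Conditional on each trunk, P(X ≤ 4): I: 0.00460201; II: 0.6; III: 0.797663.
By total probability, P(X ≤ 4) = 0.6·0.00460201 + 0.22·0.6 + 0.18·0.797663 = 0.278341.

0.2783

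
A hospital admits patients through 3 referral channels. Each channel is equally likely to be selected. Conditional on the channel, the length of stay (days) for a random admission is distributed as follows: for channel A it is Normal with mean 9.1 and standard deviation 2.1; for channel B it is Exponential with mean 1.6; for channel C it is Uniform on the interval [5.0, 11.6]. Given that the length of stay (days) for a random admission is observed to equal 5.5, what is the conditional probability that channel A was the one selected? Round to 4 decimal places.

0.2030

Likelihoods f(5.5 | ·): A: 0.0437063; B: 0.0200906; C: 0.151515.
Posterior ∝ prior × likelihood. Numerator for A: 0.333333·0.0437063 = 0.0145688.
Normalizing constant: 0.333333·0.0437063 + 0.333333·0.0200906 + 0.333333·0.151515 = 0.0717707.
P(A | observation) = 0.0145688 / 0.0717707 = 0.20299.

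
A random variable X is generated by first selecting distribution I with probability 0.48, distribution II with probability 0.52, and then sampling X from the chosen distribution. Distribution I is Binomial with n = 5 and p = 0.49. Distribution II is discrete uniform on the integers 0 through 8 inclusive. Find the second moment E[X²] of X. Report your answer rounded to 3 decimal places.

15.268

For each component E[X²] = Var + (mean)², giving I: 7.252; II: 22.6667.
Overall E[X²] = 0.48·7.252 + 0.52·22.6667 = 15.2676.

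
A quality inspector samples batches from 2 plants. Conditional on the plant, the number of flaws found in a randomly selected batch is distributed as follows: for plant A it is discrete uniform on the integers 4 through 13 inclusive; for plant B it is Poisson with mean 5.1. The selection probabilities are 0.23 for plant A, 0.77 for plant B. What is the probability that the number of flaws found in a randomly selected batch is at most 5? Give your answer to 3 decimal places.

0.507

Conditional on each plant, P(X ≤ 5): A: 0.2; B: 0.59842.
By total probability, P(X ≤ 5) = 0.23·0.2 + 0.77·0.59842 = 0.506783.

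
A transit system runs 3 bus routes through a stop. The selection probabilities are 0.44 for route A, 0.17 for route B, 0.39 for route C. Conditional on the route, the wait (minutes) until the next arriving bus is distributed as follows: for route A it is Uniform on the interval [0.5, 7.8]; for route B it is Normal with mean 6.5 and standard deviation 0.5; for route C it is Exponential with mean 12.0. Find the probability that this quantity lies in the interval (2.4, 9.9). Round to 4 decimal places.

Conditional on each route, P(2.4 < X < 9.9): A: 0.739726; B: 1; C: 0.380496.
By total probability, P(2.4 < X < 9.9) = 0.44·0.739726 + 0.17·1 + 0.39·0.380496 = 0.643873.

0.6439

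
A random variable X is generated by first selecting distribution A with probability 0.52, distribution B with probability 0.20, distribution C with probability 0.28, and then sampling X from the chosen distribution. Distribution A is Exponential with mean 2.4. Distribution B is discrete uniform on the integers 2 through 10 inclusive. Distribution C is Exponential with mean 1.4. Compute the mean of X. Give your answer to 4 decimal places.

Component means — A: 2.4; B: 6; C: 1.4.
E[X] = 0.52·2.4 + 0.2·6 + 0.28·1.4 = 2.84.

2.8400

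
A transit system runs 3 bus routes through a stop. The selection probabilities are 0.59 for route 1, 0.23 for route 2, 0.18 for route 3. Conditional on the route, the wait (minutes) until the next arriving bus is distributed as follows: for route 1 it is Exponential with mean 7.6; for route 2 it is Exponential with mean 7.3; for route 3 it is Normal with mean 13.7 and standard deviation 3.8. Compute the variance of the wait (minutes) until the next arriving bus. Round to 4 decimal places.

Per component, 1: μ=7.6, E[X²]=115.52; 2: μ=7.3, E[X²]=106.58; 3: μ=13.7, E[X²]=202.13.
E[X] = 0.59·7.6 + 0.23·7.3 + 0.18·13.7 = 8.629.
E[X²] = 0.59·115.52 + 0.23·106.58 + 0.18·202.13 = 129.054.
Var(X) = E[X²] − (E[X])² = 129.054 − 74.4596 = 54.594.

54.5940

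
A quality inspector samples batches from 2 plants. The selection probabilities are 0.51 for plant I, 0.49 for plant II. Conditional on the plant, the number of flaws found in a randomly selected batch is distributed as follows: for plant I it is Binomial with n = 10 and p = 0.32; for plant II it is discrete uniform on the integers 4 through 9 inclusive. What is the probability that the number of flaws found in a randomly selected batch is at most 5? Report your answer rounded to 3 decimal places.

Conditional on each plant, P(X ≤ 5): I: 0.936285; II: 0.333333.
By total probability, P(X ≤ 5) = 0.51·0.936285 + 0.49·0.333333 = 0.640839.

0.641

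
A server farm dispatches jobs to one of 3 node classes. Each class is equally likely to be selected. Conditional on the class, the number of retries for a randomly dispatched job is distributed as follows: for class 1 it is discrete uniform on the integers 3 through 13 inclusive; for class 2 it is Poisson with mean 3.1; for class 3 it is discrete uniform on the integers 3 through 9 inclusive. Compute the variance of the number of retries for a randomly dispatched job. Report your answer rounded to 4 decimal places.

Per component, 1: μ=8, E[X²]=74; 2: μ=3.1, E[X²]=12.71; 3: μ=6, E[X²]=40.
E[X] = 0.333333·8 + 0.333333·3.1 + 0.333333·6 = 5.7.
E[X²] = 0.333333·74 + 0.333333·12.71 + 0.333333·40 = 42.2367.
Var(X) = E[X²] − (E[X])² = 42.2367 − 32.49 = 9.74667.

9.7467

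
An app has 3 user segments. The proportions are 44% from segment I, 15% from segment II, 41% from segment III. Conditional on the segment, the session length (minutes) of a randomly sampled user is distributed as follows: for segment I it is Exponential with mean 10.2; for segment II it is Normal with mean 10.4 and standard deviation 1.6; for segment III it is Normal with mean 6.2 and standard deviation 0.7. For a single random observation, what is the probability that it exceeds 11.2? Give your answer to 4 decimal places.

0.1930

Conditional on each segment, P(X > 11.2): I: 0.333524; II: 0.308538; III: 4.57079e-13.
By total probability, P(X > 11.2) = 0.44·0.333524 + 0.15·0.308538 + 0.41·4.57079e-13 = 0.193031.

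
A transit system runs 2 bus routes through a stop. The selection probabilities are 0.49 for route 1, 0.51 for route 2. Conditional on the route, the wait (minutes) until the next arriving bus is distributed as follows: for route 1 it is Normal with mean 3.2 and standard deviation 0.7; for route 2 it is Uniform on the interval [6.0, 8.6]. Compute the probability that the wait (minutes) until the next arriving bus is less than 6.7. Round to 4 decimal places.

Conditional on each route, P(X < 6.7): 1: 1; 2: 0.269231.
By total probability, P(X < 6.7) = 0.49·1 + 0.51·0.269231 = 0.627308.

0.6273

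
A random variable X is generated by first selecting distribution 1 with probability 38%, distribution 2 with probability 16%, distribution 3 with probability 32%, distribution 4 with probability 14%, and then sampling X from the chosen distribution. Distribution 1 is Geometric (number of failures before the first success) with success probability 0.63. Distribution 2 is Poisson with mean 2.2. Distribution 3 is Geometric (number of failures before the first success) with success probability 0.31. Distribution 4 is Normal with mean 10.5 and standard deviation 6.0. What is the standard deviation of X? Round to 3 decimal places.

4.286

Per component, 1: μ=0.587302, E[X²]=1.27715; 2: μ=2.2, E[X²]=7.04; 3: μ=2.22581, E[X²]=12.1342; 4: μ=10.5, E[X²]=146.25.
E[X] = 0.38·0.587302 + 0.16·2.2 + 0.32·2.22581 + 0.14·10.5 = 2.75743.
E[X²] = 0.38·1.27715 + 0.16·7.04 + 0.32·12.1342 + 0.14·146.25 = 25.9697.
Var(X) = E[X²] − (E[X])² = 25.9697 − 7.60343 = 18.3662.
SD(X) = √18.3662 = 4.28558.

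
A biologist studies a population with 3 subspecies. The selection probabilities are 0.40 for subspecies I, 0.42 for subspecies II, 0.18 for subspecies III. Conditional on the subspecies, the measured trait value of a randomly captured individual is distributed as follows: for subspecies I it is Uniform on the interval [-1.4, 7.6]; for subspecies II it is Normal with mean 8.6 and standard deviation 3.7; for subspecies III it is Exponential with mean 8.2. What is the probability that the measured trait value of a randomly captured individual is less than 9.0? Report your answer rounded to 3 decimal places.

Conditional on each subspecies, P(X < 9.0): I: 1; II: 0.543045; III: 0.666316.
By total probability, P(X < 9.0) = 0.4·1 + 0.42·0.543045 + 0.18·0.666316 = 0.748016.

0.748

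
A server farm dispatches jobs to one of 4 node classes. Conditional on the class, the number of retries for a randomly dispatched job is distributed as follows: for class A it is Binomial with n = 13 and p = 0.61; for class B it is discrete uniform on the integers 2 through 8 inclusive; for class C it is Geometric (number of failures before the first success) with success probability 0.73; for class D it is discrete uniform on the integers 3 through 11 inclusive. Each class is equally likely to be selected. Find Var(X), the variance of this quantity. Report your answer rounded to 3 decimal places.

12.067

Per component, A: μ=7.93, E[X²]=65.9776; B: μ=5, E[X²]=29; C: μ=0.369863, E[X²]=0.64346; D: μ=7, E[X²]=55.6667.
E[X] = 0.25·7.93 + 0.25·5 + 0.25·0.369863 + 0.25·7 = 5.07497.
E[X²] = 0.25·65.9776 + 0.25·29 + 0.25·0.64346 + 0.25·55.6667 = 37.8219.
Var(X) = E[X²] − (E[X])² = 37.8219 − 25.7553 = 12.0667.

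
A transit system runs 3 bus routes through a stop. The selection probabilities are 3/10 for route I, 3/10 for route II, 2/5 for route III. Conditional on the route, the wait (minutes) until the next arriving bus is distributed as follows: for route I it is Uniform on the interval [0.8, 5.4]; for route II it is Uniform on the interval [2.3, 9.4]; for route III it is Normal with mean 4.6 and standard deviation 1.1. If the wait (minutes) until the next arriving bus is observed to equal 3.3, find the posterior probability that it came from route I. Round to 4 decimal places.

0.3631

Likelihoods f(3.3 | ·): I: 0.217391; II: 0.140845; III: 0.180397.
Posterior ∝ prior × likelihood. Numerator for I: 0.3·0.217391 = 0.0652174.
Normalizing constant: 0.3·0.217391 + 0.3·0.140845 + 0.4·0.180397 = 0.17963.
P(I | observation) = 0.0652174 / 0.17963 = 0.363066.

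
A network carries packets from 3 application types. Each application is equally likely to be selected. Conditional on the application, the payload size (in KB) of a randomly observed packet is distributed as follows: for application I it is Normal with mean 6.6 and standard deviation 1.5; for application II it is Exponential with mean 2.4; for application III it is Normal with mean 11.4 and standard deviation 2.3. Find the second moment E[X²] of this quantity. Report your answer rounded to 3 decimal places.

For each component E[X²] = Var + (mean)², giving I: 45.81; II: 11.52; III: 135.25.
Overall E[X²] = 0.333333·45.81 + 0.333333·11.52 + 0.333333·135.25 = 64.1933.

64.193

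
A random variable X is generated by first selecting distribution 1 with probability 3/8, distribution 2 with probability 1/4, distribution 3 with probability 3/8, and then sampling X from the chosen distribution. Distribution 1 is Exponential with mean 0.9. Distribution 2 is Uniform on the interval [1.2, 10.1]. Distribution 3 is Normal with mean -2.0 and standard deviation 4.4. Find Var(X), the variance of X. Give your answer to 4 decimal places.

17.9983

Per component, 1: μ=0.9, E[X²]=1.62; 2: μ=5.65, E[X²]=38.5233; 3: μ=-2, E[X²]=23.36.
E[X] = 0.375·0.9 + 0.25·5.65 + 0.375·-2 = 1.
E[X²] = 0.375·1.62 + 0.25·38.5233 + 0.375·23.36 = 18.9983.
Var(X) = E[X²] − (E[X])² = 18.9983 − 1 = 17.9983.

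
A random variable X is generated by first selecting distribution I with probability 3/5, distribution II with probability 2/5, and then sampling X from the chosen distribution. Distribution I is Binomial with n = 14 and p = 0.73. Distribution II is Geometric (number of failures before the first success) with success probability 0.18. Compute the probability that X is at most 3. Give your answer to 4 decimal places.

Conditional on each component, P(X ≤ 3): I: 8.64213e-05; II: 0.547878.
By total probability, P(X ≤ 3) = 0.6·8.64213e-05 + 0.4·0.547878 = 0.219203.

0.2192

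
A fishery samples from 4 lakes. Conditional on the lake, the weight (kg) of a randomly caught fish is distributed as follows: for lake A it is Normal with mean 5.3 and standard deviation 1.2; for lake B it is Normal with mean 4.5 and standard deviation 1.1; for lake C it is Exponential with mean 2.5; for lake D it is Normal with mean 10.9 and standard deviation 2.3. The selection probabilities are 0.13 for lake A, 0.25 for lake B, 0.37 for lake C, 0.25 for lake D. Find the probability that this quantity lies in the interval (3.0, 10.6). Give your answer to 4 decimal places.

0.5729

Conditional on each lake, P(3.0 < X < 10.6): A: 0.972355; B: 0.913659; C: 0.286787; D: 0.447815.
By total probability, P(3.0 < X < 10.6) = 0.13·0.972355 + 0.25·0.913659 + 0.37·0.286787 + 0.25·0.447815 = 0.572886.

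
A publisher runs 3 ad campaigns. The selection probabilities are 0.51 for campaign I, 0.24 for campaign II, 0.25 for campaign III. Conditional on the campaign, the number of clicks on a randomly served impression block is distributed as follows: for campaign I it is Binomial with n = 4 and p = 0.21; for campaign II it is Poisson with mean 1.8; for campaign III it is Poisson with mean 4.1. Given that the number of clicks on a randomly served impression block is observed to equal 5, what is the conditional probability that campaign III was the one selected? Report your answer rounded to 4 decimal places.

0.8649

Likelihoods P(X=5 | ·): I: 0; II: 0.0260286; III: 0.160004.
Posterior ∝ prior × likelihood. Numerator for III: 0.25·0.160004 = 0.040001.
Normalizing constant: 0.51·0 + 0.24·0.0260286 + 0.25·0.160004 = 0.0462479.
P(III | observation) = 0.040001 / 0.0462479 = 0.864926.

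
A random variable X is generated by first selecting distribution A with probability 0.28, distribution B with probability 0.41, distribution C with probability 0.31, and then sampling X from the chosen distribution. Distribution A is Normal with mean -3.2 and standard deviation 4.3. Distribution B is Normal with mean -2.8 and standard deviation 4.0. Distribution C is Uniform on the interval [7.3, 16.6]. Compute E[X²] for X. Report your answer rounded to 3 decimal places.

64.322

For each component E[X²] = Var + (mean)², giving A: 28.73; B: 23.84; C: 150.01.
Overall E[X²] = 0.28·28.73 + 0.41·23.84 + 0.31·150.01 = 64.3219.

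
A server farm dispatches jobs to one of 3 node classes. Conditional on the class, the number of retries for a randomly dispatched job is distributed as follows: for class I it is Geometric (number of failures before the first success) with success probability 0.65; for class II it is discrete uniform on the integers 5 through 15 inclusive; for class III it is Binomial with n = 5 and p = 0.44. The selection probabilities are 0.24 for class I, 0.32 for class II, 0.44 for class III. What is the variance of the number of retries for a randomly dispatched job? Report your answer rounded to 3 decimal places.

19.674

Per component, I: μ=0.538462, E[X²]=1.11834; II: μ=10, E[X²]=110; III: μ=2.2, E[X²]=6.072.
E[X] = 0.24·0.538462 + 0.32·10 + 0.44·2.2 = 4.29723.
E[X²] = 0.24·1.11834 + 0.32·110 + 0.44·6.072 = 38.1401.
Var(X) = E[X²] − (E[X])² = 38.1401 − 18.4662 = 19.6739.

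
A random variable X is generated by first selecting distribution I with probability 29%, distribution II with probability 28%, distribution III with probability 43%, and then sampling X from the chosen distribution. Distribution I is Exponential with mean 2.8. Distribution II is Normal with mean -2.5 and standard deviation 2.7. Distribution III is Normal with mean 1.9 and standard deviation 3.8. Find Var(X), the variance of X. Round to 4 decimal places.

15.2369

Per component, I: μ=2.8, E[X²]=15.68; II: μ=-2.5, E[X²]=13.54; III: μ=1.9, E[X²]=18.05.
E[X] = 0.29·2.8 + 0.28·-2.5 + 0.43·1.9 = 0.929.
E[X²] = 0.29·15.68 + 0.28·13.54 + 0.43·18.05 = 16.0999.
Var(X) = E[X²] − (E[X])² = 16.0999 − 0.863041 = 15.2369.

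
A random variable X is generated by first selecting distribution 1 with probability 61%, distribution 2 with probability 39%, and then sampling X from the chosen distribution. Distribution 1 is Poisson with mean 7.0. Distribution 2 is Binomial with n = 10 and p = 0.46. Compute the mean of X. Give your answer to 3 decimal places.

6.064

Component means — 1: 7; 2: 4.6.
E[X] = 0.61·7 + 0.39·4.6 = 6.064.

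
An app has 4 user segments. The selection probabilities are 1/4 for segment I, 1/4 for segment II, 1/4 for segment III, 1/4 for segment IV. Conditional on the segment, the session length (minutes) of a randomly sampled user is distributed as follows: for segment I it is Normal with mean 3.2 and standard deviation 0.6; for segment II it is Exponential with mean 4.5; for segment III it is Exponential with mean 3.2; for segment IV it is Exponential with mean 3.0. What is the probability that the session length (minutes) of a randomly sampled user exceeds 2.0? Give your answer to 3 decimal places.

Conditional on each segment, P(X > 2.0): I: 0.97725; II: 0.64118; III: 0.535261; IV: 0.513417.
By total probability, P(X > 2.0) = 0.25·0.97725 + 0.25·0.64118 + 0.25·0.535261 + 0.25·0.513417 = 0.666777.

0.667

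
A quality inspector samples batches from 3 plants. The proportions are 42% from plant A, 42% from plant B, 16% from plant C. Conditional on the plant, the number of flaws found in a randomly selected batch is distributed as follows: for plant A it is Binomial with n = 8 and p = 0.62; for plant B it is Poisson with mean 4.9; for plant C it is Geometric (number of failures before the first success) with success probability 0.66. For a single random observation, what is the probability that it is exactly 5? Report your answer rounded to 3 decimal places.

0.192

Conditional on each plant, P(X = 5): A: 0.281512; B: 0.17529; C: 0.00299874.
By total probability, P(X = 5) = 0.42·0.281512 + 0.42·0.17529 + 0.16·0.00299874 = 0.192337.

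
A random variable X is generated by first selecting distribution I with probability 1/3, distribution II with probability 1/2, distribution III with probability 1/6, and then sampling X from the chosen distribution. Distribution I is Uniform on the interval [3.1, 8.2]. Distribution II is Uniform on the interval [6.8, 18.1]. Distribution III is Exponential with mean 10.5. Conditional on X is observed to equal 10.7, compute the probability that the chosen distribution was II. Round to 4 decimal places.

Likelihoods f(10.7 | ·): I: 0; II: 0.0884956; III: 0.0343751.
Posterior ∝ prior × likelihood. Numerator for II: 0.5·0.0884956 = 0.0442478.
Normalizing constant: 0.333333·0 + 0.5·0.0884956 + 0.166667·0.0343751 = 0.049977.
P(II | observation) = 0.0442478 / 0.049977 = 0.885364.

0.8854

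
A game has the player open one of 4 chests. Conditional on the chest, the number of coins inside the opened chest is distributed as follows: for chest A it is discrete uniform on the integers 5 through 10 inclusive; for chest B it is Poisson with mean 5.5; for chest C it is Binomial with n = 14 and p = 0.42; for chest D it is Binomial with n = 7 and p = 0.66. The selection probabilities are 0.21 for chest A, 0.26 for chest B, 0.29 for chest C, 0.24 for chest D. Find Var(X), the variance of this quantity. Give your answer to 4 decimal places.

Per component, A: μ=7.5, E[X²]=59.1667; B: μ=5.5, E[X²]=35.75; C: μ=5.88, E[X²]=37.9848; D: μ=4.62, E[X²]=22.9152.
E[X] = 0.21·7.5 + 0.26·5.5 + 0.29·5.88 + 0.24·4.62 = 5.819.
E[X²] = 0.21·59.1667 + 0.26·35.75 + 0.29·37.9848 + 0.24·22.9152 = 38.2352.
Var(X) = E[X²] − (E[X])² = 38.2352 − 33.8608 = 4.37448.

4.3745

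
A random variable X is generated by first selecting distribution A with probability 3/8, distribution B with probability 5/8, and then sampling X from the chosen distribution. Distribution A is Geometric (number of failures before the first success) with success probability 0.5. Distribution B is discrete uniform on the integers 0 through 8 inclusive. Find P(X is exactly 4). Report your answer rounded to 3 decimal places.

Conditional on each component, P(X = 4): A: 0.03125; B: 0.111111.
By total probability, P(X = 4) = 0.375·0.03125 + 0.625·0.111111 = 0.0811632.

0.081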